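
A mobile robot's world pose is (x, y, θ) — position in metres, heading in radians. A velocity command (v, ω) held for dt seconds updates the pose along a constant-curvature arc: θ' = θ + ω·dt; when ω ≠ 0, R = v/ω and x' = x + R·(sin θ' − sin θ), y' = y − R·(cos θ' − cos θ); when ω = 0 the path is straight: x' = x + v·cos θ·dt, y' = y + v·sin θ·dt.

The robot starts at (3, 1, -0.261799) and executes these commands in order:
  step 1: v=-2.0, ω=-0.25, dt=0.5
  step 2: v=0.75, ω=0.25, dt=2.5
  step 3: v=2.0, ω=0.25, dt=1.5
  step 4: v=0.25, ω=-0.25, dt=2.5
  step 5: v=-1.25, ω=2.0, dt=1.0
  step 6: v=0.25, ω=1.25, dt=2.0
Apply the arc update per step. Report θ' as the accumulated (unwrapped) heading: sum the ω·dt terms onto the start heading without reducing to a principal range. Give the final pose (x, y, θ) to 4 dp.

step 1: θ'=-0.3868 (R=8.0000) → pose (2.0527, 1.3184, -0.3868)
step 2: θ'=0.2382 (R=3.0000) → pose (3.8923, 1.1815, 0.2382)
step 3: θ'=0.6132 (R=8.0000) → pose (6.6086, 2.4131, 0.6132)
step 4: θ'=-0.0118 (R=-1.0000) → pose (7.1958, 2.5953, -0.0118)
step 5: θ'=1.9882 (R=-0.6250) → pose (6.6171, 1.7169, 1.9882)
step 6: θ'=4.4882 (R=0.2000) → pose (6.2393, 1.6803, 4.4882)

(6.2393, 1.6803, 4.4882)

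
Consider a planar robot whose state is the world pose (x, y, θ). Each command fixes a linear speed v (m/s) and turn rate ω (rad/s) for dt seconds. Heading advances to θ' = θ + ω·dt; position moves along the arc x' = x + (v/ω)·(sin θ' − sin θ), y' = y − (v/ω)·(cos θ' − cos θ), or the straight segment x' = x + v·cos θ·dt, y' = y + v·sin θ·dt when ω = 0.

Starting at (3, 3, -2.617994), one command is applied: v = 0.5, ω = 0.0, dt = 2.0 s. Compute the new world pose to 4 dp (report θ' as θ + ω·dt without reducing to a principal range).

θ' = -2.6180 + 0.0·2.0 = -2.6180
ω = 0 → straight: x' = 3 + 0.5·cos(-2.6180)·2.0 = 2.1340
y' = 3 + 0.5·sin(-2.6180)·2.0 = 2.5000

(2.1340, 2.5000, -2.6180)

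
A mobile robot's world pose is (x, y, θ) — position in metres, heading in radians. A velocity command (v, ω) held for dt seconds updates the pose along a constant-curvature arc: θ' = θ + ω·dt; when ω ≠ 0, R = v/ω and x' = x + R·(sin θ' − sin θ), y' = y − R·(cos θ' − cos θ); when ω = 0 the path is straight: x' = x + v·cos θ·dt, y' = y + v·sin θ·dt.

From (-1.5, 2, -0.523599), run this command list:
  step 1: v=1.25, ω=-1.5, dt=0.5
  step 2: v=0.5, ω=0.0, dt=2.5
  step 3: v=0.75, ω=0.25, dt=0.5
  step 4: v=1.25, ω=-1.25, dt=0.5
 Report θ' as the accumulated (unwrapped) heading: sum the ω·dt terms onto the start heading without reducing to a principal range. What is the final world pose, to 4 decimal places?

step 1: θ'=-1.2736 (R=-0.8333) → pose (-1.1199, 1.5223, -1.2736)
step 2: θ'=-1.2736 (straight) → pose (-0.7538, 0.3271, -1.2736)
step 3: θ'=-1.1486 (R=3.0000) → pose (-0.6219, -0.0236, -1.1486)
step 4: θ'=-1.7736 (R=-1.0000) → pose (-0.5546, -0.6348, -1.7736)

(-0.5546, -0.6348, -1.7736)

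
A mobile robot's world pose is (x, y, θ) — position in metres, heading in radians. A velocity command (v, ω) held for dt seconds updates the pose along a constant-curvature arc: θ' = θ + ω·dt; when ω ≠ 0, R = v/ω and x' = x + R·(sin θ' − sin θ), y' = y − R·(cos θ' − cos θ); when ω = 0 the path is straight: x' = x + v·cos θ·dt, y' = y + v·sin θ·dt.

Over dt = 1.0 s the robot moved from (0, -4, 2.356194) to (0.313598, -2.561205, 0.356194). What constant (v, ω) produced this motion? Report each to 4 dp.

v = 1.7500, ω = -2.0000

Δθ = 0.356194 − 2.356194 = -2.000000
ω = Δθ/dt = -2.000000/1.0 = -2.0000
R = −Δy/(cos θ' − cos θ) = -0.8750
v = R·ω = -0.8750·-2.0000 = 1.7500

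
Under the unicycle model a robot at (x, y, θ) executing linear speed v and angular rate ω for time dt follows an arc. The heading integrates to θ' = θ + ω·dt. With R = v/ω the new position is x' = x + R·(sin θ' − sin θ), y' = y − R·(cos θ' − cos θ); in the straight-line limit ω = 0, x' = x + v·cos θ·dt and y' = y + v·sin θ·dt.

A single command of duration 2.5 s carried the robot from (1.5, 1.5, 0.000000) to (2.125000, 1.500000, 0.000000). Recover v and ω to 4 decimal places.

Δθ = 0.000000 − 0.000000 = 0.000000
ω = Δθ/dt = 0.000000/2.5 = 0.0000
ω = 0 → v = (Δx·cos θ + Δy·sin θ)/dt = 0.2500

v = 0.2500, ω = 0.0000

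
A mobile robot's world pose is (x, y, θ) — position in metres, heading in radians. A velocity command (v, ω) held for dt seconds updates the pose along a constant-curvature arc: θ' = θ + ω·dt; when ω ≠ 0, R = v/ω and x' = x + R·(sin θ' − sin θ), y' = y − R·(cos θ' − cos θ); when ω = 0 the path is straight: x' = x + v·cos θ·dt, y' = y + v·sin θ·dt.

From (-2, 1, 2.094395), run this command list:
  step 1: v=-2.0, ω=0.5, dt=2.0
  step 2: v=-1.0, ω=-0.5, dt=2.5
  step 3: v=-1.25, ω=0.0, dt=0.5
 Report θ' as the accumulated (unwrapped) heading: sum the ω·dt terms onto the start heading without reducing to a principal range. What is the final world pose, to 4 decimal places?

step 1: θ'=3.0944 (R=-4.0000) → pose (1.2754, -0.9955, 3.0944)
step 2: θ'=1.8444 (R=2.0000) → pose (3.1066, -2.4529, 1.8444)
step 3: θ'=1.8444 (straight) → pose (3.2755, -3.0547, 1.8444)

(3.2755, -3.0547, 1.8444)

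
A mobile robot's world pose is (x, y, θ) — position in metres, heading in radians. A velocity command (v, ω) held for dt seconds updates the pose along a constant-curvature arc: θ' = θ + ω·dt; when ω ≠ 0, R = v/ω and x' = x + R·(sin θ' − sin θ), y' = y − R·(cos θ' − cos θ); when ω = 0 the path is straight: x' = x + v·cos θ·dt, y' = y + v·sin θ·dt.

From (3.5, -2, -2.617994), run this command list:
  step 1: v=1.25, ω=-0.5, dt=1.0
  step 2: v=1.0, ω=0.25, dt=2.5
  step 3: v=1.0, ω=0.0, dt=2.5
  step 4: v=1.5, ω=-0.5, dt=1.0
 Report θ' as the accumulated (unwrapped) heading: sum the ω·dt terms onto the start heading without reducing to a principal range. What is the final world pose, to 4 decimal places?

(-3.3733, -5.2317, -2.9930)

step 1: θ'=-3.1180 (R=-2.5000) → pose (2.3090, -2.3342, -3.1180)
step 2: θ'=-2.4930 (R=4.0000) → pose (-0.0129, -3.1454, -2.4930)
step 3: θ'=-2.4930 (straight) → pose (-2.0052, -4.6556, -2.4930)
step 4: θ'=-2.9930 (R=-3.0000) → pose (-3.3733, -5.2317, -2.9930)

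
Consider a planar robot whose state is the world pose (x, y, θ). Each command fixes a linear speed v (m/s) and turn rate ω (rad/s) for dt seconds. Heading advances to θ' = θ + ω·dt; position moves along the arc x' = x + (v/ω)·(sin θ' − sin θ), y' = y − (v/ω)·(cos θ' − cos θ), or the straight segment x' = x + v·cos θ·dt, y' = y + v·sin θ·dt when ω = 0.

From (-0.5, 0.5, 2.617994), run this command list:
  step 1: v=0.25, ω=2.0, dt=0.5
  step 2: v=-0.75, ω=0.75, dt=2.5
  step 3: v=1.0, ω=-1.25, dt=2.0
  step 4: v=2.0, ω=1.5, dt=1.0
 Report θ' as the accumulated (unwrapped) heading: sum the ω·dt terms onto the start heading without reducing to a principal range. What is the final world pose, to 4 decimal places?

step 1: θ'=3.6180 (R=0.1250) → pose (-0.6198, 0.5028, 3.6180)
step 2: θ'=5.4930 (R=-1.0000) → pose (-0.3679, 2.0952, 5.4930)
step 3: θ'=2.9930 (R=-0.8000) → pose (-1.0548, 0.7410, 2.9930)
step 4: θ'=4.4930 (R=1.3333) → pose (-2.5535, -0.2874, 4.4930)

(-2.5535, -0.2874, 4.4930)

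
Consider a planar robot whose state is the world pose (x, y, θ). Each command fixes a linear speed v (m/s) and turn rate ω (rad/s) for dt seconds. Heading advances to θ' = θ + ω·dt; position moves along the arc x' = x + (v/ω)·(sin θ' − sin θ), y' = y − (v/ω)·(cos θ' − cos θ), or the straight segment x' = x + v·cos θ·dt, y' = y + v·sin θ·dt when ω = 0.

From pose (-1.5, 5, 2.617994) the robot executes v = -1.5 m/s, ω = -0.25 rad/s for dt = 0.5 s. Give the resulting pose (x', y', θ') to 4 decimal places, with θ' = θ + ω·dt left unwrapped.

(-0.8756, 4.5854, 2.4930)

θ' = 2.6180 + -0.25·0.5 = 2.4930
R = v/ω = -1.5/-0.25 = 6.0000
x' = -1.5 + 6.0000·(sin 2.4930 − sin 2.6180) = -0.8756
y' = 5 − 6.0000·(cos 2.4930 − cos 2.6180) = 4.5854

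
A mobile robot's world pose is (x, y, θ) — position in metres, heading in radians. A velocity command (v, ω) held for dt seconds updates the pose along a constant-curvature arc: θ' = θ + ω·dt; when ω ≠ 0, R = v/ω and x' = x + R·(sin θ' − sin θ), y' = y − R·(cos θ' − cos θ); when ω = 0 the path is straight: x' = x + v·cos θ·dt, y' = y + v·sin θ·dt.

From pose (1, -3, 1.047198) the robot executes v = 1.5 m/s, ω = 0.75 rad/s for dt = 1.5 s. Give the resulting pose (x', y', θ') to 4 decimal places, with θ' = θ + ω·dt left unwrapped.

(0.9170, -0.8684, 2.1722)

θ' = 1.0472 + 0.75·1.5 = 2.1722
R = v/ω = 1.5/0.75 = 2.0000
x' = 1 + 2.0000·(sin 2.1722 − sin 1.0472) = 0.9170
y' = -3 − 2.0000·(cos 2.1722 − cos 1.0472) = -0.8684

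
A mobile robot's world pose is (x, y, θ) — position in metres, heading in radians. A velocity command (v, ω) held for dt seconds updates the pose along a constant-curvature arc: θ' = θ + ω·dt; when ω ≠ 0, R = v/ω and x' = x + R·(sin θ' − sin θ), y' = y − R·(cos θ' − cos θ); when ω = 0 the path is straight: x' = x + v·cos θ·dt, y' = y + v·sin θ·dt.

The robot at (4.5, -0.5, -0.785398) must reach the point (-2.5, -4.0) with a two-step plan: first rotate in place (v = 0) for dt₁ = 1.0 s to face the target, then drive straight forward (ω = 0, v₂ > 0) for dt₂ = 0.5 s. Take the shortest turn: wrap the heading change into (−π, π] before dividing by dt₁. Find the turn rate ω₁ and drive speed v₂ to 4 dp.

heading to target = atan2(-4−-0.5, -2.5−4.5) = -2.6779
Δθ = wrap(-2.6779 − -0.7854) = -1.8925; ω₁ = Δθ/dt₁ = -1.8925
distance = √((-2.5−4.5)² + (-4−-0.5)²) = 7.8262; v₂ = distance/dt₂ = 15.6525

ω₁ = -1.8925, v₂ = 15.6525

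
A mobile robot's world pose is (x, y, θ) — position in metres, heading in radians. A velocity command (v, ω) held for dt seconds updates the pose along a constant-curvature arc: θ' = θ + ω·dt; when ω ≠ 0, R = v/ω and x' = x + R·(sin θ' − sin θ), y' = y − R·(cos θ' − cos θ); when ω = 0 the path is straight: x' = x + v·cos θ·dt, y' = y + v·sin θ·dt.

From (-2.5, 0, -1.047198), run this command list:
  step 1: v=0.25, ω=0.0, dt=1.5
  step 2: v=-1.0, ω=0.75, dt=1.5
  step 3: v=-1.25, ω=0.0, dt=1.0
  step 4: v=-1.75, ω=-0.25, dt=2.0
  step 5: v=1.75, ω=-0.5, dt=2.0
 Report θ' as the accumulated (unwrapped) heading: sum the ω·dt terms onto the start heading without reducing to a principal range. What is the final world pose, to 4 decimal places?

(-6.2022, -1.8403, -1.4222)

step 1: θ'=-1.0472 (straight) → pose (-2.3125, -0.3248, -1.0472)
step 2: θ'=0.0778 (R=-1.3333) → pose (-3.5708, 0.3379, 0.0778)
step 3: θ'=0.0778 (straight) → pose (-4.8171, 0.2407, 0.0778)
step 4: θ'=-0.4222 (R=7.0000) → pose (-8.2295, 0.8342, -0.4222)
step 5: θ'=-1.4222 (R=-3.5000) → pose (-6.2022, -1.8403, -1.4222)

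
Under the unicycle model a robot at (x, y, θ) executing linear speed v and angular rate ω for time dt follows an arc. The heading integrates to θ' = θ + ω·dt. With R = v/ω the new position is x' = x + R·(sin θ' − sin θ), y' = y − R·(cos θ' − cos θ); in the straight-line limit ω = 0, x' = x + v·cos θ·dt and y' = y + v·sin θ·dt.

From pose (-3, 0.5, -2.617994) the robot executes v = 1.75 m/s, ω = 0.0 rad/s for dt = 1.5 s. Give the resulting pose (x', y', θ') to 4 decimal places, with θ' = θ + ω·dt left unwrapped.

(-5.2733, -0.8125, -2.6180)

θ' = -2.6180 + 0.0·1.5 = -2.6180
ω = 0 → straight: x' = -3 + 1.75·cos(-2.6180)·1.5 = -5.2733
y' = 0.5 + 1.75·sin(-2.6180)·1.5 = -0.8125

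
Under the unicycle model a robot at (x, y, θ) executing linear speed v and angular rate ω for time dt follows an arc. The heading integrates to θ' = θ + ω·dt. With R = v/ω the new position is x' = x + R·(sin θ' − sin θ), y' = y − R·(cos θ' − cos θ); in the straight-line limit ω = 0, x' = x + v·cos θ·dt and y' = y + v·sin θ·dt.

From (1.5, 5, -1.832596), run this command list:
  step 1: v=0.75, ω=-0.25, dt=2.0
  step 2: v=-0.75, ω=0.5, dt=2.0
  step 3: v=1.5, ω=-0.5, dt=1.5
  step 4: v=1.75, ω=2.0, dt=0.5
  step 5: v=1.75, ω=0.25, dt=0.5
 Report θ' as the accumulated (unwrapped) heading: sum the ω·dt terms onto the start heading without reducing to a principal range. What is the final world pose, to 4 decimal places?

(1.2932, 1.3339, -0.9576)

step 1: θ'=-2.3326 (R=-3.0000) → pose (0.7730, 3.7058, -2.3326)
step 2: θ'=-1.3326 (R=-1.5000) → pose (1.1453, 5.0951, -1.3326)
step 3: θ'=-2.0826 (R=-3.0000) → pose (0.8456, 2.9179, -2.0826)
step 4: θ'=-1.0826 (R=0.8750) → pose (0.8357, 2.0790, -1.0826)
step 5: θ'=-0.9576 (R=7.0000) → pose (1.2932, 1.3339, -0.9576)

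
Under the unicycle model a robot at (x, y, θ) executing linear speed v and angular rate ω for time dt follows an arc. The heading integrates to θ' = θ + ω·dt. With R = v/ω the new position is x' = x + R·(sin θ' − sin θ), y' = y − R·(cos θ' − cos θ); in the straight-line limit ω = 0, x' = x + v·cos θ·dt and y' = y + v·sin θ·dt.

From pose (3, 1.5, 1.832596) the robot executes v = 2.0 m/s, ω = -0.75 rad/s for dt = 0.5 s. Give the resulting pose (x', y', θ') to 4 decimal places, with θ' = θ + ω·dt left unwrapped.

θ' = 1.8326 + -0.75·0.5 = 1.4576
R = v/ω = 2.0/-0.75 = -2.6667
x' = 3 + -2.6667·(sin 1.4576 − sin 1.8326) = 2.9262
y' = 1.5 − -2.6667·(cos 1.4576 − cos 1.8326) = 2.4914

(2.9262, 2.4914, 1.4576)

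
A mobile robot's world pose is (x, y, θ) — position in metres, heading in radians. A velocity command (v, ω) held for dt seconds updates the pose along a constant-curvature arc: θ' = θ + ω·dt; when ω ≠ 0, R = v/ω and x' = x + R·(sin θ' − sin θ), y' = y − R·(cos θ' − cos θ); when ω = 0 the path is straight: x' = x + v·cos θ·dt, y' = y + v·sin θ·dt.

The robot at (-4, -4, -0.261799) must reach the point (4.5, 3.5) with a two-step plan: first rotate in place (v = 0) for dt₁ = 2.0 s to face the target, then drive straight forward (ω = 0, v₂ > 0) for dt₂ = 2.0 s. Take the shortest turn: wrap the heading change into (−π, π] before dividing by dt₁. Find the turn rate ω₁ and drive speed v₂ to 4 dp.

ω₁ = 0.4924, v₂ = 5.6679

heading to target = atan2(3.5−-4, 4.5−-4) = 0.7230
Δθ = wrap(0.7230 − -0.2618) = 0.9848; ω₁ = Δθ/dt₁ = 0.4924
distance = √((4.5−-4)² + (3.5−-4)²) = 11.3358; v₂ = distance/dt₂ = 5.6679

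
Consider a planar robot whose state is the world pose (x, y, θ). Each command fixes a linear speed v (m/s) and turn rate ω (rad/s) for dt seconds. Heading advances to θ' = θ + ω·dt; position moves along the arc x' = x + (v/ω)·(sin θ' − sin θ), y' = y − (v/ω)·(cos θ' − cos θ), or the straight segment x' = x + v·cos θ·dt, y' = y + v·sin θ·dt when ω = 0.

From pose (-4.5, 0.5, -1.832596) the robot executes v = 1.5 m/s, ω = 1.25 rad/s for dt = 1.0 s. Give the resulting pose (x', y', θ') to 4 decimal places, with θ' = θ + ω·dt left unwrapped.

(-4.0011, -0.8126, -0.5826)

θ' = -1.8326 + 1.25·1.0 = -0.5826
R = v/ω = 1.5/1.25 = 1.2000
x' = -4.5 + 1.2000·(sin -0.5826 − sin -1.8326) = -4.0011
y' = 0.5 − 1.2000·(cos -0.5826 − cos -1.8326) = -0.8126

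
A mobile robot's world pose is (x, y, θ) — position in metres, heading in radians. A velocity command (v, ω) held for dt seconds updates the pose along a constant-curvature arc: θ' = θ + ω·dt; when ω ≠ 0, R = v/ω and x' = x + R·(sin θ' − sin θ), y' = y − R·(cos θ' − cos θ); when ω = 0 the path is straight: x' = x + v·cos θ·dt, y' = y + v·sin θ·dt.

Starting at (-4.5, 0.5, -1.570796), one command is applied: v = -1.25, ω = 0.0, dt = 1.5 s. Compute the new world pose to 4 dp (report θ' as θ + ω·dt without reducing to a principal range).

θ' = -1.5708 + 0.0·1.5 = -1.5708
ω = 0 → straight: x' = -4.5 + -1.25·cos(-1.5708)·1.5 = -4.5000
y' = 0.5 + -1.25·sin(-1.5708)·1.5 = 2.3750

(-4.5000, 2.3750, -1.5708)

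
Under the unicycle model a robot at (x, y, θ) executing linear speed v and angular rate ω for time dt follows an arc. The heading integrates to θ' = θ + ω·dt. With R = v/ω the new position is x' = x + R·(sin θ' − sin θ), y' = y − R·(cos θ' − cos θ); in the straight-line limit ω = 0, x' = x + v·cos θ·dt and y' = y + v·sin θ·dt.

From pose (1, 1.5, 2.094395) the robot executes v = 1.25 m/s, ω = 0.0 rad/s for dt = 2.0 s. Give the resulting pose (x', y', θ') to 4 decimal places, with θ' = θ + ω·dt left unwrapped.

θ' = 2.0944 + 0.0·2.0 = 2.0944
ω = 0 → straight: x' = 1 + 1.25·cos(2.0944)·2.0 = -0.2500
y' = 1.5 + 1.25·sin(2.0944)·2.0 = 3.6651

(-0.2500, 3.6651, 2.0944)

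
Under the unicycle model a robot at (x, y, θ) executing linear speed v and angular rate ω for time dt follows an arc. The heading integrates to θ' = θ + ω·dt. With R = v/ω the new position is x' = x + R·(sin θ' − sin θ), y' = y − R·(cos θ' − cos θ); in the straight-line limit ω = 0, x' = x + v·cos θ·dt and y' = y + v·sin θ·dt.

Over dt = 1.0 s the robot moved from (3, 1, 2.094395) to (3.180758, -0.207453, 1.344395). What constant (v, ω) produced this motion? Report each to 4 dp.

v = -1.2500, ω = -0.7500

Δθ = 1.344395 − 2.094395 = -0.750000
ω = Δθ/dt = -0.750000/1.0 = -0.7500
R = −Δy/(cos θ' − cos θ) = 1.6667
v = R·ω = 1.6667·-0.7500 = -1.2500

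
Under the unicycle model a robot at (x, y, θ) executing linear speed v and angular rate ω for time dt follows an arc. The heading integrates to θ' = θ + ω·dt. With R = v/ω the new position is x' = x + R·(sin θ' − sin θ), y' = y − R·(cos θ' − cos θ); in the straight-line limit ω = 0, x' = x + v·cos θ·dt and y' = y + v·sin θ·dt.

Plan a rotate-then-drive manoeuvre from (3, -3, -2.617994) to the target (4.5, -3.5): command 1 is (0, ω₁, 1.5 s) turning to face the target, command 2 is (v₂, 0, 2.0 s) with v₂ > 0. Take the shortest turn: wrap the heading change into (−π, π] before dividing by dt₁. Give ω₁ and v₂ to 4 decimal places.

ω₁ = 1.5308, v₂ = 0.7906

heading to target = atan2(-3.5−-3, 4.5−3) = -0.3218
Δθ = wrap(-0.3218 − -2.6180) = 2.2962; ω₁ = Δθ/dt₁ = 1.5308
distance = √((4.5−3)² + (-3.5−-3)²) = 1.5811; v₂ = distance/dt₂ = 0.7906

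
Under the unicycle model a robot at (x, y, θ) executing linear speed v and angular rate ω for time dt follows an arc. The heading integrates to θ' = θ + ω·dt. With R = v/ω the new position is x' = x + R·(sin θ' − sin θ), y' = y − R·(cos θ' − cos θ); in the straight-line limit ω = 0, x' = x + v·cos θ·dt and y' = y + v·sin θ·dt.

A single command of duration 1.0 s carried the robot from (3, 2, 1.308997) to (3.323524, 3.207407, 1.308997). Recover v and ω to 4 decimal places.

v = 1.2500, ω = 0.0000

Δθ = 1.308997 − 1.308997 = 0.000000
ω = Δθ/dt = 0.000000/1.0 = 0.0000
ω = 0 → v = (Δx·cos θ + Δy·sin θ)/dt = 1.2500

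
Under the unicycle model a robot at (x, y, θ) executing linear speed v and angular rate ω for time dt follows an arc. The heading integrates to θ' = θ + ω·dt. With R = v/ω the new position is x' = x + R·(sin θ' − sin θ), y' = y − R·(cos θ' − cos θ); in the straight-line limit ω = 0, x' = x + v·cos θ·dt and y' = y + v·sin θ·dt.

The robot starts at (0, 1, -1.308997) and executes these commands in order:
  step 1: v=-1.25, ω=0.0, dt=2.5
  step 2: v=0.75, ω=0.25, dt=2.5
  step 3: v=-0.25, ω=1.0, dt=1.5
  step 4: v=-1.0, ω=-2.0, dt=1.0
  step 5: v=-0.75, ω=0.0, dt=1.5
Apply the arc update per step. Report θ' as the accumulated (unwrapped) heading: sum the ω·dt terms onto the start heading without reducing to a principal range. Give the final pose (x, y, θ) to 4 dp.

step 1: θ'=-1.3090 (straight) → pose (-0.8088, 4.0185, -1.3090)
step 2: θ'=-0.6840 (R=3.0000) → pose (0.1933, 2.4698, -0.6840)
step 3: θ'=0.8160 (R=-0.2500) → pose (-0.1468, 2.4473, 0.8160)
step 4: θ'=-1.1840 (R=0.5000) → pose (-0.9741, 2.6013, -1.1840)
step 5: θ'=-1.1840 (straight) → pose (-1.3984, 3.6432, -1.1840)

(-1.3984, 3.6432, -1.1840)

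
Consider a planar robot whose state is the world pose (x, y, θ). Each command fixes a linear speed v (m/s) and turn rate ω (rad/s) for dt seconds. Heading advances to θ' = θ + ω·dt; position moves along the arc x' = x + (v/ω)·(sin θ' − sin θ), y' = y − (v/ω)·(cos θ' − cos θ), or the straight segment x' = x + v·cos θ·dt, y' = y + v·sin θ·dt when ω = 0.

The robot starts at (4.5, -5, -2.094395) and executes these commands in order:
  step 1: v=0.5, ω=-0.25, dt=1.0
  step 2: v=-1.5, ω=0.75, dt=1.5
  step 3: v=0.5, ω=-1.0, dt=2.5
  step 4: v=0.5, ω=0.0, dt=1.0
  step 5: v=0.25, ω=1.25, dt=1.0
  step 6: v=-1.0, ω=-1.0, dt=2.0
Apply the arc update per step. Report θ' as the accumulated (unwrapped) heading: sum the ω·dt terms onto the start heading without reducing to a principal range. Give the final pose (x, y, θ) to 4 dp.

(4.8439, -4.1823, -4.4694)

step 1: θ'=-2.3444 (R=-2.0000) → pose (4.1988, -5.3974, -2.3444)
step 2: θ'=-1.2194 (R=-2.0000) → pose (4.6457, -3.3116, -1.2194)
step 3: θ'=-3.7194 (R=-0.5000) → pose (3.9032, -3.9025, -3.7194)
step 4: θ'=-3.7194 (straight) → pose (3.4844, -3.6294, -3.7194)
step 5: θ'=-2.4694 (R=0.2000) → pose (3.2506, -3.6405, -2.4694)
step 6: θ'=-4.4694 (R=1.0000) → pose (4.8439, -4.1823, -4.4694)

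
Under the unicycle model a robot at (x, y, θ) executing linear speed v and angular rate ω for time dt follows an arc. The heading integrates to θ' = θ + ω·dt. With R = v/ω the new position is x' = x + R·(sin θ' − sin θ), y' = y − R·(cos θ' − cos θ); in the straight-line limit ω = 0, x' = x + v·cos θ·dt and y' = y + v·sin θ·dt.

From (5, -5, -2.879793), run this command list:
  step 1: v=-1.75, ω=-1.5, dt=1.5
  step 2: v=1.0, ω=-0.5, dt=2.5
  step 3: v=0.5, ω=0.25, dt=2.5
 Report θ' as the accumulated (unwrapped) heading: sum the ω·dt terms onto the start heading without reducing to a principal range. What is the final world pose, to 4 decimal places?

(9.5909, -5.1565, -5.7548)

step 1: θ'=-5.1298 (R=1.1667) → pose (6.3685, -6.5999, -5.1298)
step 2: θ'=-6.3798 (R=-2.0000) → pose (8.3897, -5.4200, -6.3798)
step 3: θ'=-5.7548 (R=2.0000) → pose (9.5909, -5.1565, -5.7548)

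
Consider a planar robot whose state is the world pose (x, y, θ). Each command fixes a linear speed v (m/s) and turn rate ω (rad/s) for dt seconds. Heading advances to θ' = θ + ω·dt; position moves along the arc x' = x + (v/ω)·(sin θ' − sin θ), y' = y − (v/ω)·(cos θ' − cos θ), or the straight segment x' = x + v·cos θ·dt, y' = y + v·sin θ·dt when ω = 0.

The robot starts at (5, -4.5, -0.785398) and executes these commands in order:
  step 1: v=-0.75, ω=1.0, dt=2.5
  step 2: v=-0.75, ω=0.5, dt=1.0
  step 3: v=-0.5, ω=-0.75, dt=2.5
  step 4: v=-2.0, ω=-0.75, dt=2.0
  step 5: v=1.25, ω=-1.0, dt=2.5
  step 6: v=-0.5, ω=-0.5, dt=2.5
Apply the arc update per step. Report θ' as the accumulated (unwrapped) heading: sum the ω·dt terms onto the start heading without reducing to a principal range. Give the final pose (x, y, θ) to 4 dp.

(-0.9139, -8.0509, -4.9104)

step 1: θ'=1.7146 (R=-0.7500) → pose (3.7274, -5.1378, 1.7146)
step 2: θ'=2.2146 (R=-1.5000) → pose (4.0122, -5.8232, 2.2146)
step 3: θ'=0.3396 (R=0.6667) → pose (3.7011, -6.8520, 0.3396)
step 4: θ'=-1.1604 (R=2.6667) → pose (0.3675, -5.4015, -1.1604)
step 5: θ'=-3.6604 (R=-1.2500) → pose (-1.3985, -6.9858, -3.6604)
step 6: θ'=-4.9104 (R=1.0000) → pose (-0.9139, -8.0509, -4.9104)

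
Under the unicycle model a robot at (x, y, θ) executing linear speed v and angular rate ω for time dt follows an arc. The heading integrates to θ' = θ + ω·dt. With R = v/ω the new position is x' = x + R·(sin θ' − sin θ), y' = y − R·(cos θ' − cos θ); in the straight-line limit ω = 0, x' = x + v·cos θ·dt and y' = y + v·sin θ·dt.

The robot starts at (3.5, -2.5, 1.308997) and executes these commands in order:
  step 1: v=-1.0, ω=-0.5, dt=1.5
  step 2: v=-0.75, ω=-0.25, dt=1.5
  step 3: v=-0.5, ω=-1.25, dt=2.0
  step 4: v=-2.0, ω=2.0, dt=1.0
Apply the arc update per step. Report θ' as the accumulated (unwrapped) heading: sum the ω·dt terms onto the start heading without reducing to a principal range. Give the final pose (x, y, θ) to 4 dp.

(0.7954, -1.7908, -0.3160)

step 1: θ'=0.5590 (R=2.0000) → pose (2.6288, -3.6779, 0.5590)
step 2: θ'=0.1840 (R=3.0000) → pose (1.5867, -4.0839, 0.1840)
step 3: θ'=-2.3160 (R=0.4000) → pose (1.2195, -3.4194, -2.3160)
step 4: θ'=-0.3160 (R=-1.0000) → pose (0.7954, -1.7908, -0.3160)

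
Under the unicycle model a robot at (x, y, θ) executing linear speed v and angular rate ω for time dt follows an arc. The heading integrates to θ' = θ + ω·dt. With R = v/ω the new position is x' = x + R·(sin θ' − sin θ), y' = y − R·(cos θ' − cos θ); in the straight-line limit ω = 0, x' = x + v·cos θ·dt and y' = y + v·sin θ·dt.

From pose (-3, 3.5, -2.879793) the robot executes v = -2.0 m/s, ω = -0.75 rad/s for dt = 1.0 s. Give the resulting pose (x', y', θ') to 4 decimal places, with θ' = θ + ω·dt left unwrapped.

θ' = -2.8798 + -0.75·1.0 = -3.6298
R = v/ω = -2.0/-0.75 = 2.6667
x' = -3 + 2.6667·(sin -3.6298 − sin -2.8798) = -1.0590
y' = 3.5 − 2.6667·(cos -3.6298 − cos -2.8798) = 3.2793

(-1.0590, 3.2793, -3.6298)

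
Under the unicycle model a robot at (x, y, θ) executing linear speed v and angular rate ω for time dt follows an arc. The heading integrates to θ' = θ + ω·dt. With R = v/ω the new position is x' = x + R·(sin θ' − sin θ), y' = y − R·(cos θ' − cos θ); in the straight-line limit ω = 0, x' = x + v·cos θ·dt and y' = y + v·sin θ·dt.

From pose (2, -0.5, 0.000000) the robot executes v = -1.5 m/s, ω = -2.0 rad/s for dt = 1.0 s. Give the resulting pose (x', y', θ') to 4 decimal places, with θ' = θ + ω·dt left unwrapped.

θ' = 0.0000 + -2.0·1.0 = -2.0000
R = v/ω = -1.5/-2.0 = 0.7500
x' = 2 + 0.7500·(sin -2.0000 − sin 0.0000) = 1.3180
y' = -0.5 − 0.7500·(cos -2.0000 − cos 0.0000) = 0.5621

(1.3180, 0.5621, -2.0000)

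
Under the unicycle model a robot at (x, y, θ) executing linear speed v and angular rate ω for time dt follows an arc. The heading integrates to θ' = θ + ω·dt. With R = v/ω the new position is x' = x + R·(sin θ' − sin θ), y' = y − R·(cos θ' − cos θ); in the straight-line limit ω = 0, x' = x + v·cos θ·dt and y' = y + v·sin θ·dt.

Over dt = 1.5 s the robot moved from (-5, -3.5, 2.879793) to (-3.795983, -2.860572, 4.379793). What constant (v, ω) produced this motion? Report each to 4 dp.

Δθ = 4.379793 − 2.879793 = 1.500000
ω = Δθ/dt = 1.500000/1.5 = 1.0000
R = Δx/(sin θ' − sin θ) = -1.0000
v = R·ω = -1.0000·1.0000 = -1.0000

v = -1.0000, ω = 1.0000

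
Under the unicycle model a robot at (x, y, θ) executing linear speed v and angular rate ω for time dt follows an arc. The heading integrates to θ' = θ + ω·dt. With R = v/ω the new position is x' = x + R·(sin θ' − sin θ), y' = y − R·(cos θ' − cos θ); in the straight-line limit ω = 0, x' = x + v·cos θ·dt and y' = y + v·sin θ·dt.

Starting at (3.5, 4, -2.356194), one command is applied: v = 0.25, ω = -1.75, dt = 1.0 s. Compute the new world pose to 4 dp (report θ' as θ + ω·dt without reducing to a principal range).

(3.2816, 4.0196, -4.1062)

θ' = -2.3562 + -1.75·1.0 = -4.1062
R = v/ω = 0.25/-1.75 = -0.1429
x' = 3.5 + -0.1429·(sin -4.1062 − sin -2.3562) = 3.2816
y' = 4 − -0.1429·(cos -4.1062 − cos -2.3562) = 4.0196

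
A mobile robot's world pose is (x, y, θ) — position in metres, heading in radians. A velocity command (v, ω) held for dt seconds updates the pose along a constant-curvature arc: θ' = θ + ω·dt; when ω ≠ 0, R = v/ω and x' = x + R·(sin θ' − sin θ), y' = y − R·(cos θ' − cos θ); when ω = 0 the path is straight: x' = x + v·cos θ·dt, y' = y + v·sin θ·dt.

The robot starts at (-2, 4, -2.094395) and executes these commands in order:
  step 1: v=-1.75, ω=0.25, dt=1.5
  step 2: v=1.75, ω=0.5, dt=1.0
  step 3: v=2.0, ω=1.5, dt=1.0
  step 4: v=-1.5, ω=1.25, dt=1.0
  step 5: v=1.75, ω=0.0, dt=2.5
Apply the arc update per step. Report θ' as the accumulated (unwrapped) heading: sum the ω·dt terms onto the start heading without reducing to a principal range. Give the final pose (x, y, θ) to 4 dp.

step 1: θ'=-1.7194 (R=-7.0000) → pose (-1.1393, 6.4636, -1.7194)
step 2: θ'=-1.2194 (R=3.5000) → pose (-0.9640, 4.7407, -1.2194)
step 3: θ'=0.2806 (R=1.3333) → pose (0.6571, 3.9185, 0.2806)
step 4: θ'=1.5306 (R=-1.2000) → pose (-0.2096, 2.8136, 1.5306)
step 5: θ'=1.5306 (straight) → pose (-0.0338, 7.1851, 1.5306)

(-0.0338, 7.1851, 1.5306)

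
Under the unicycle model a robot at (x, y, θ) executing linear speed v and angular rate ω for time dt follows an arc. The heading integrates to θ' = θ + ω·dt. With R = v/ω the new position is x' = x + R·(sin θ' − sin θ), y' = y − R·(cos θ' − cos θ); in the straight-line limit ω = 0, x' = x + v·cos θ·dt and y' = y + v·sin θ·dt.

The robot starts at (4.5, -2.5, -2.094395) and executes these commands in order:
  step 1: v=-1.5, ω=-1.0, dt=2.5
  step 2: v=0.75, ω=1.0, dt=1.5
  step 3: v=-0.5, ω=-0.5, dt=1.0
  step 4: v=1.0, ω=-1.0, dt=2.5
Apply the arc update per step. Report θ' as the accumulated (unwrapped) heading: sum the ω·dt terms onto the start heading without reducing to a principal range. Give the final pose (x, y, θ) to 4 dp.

step 1: θ'=-4.5944 (R=1.5000) → pose (7.2886, -3.0734, -4.5944)
step 2: θ'=-3.0944 (R=0.7500) → pose (6.5084, -2.4125, -3.0944)
step 3: θ'=-3.5944 (R=1.0000) → pose (6.9931, -2.5122, -3.5944)
step 4: θ'=-6.0944 (R=-1.0000) → pose (7.2429, -0.6307, -6.0944)

(7.2429, -0.6307, -6.0944)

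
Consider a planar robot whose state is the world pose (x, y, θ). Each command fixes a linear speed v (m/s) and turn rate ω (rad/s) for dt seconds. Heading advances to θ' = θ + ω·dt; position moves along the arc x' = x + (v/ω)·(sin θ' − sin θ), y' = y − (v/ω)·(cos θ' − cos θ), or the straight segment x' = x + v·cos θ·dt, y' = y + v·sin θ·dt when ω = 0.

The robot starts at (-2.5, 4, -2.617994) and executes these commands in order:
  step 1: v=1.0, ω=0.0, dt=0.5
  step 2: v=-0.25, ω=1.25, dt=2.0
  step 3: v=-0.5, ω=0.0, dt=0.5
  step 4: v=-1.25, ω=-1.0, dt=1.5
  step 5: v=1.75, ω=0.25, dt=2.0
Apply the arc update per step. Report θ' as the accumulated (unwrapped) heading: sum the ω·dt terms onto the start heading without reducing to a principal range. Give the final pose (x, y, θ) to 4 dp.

step 1: θ'=-2.6180 (straight) → pose (-2.9330, 3.7500, -2.6180)
step 2: θ'=-0.1180 (R=-0.2000) → pose (-3.0095, 4.1218, -0.1180)
step 3: θ'=-0.1180 (straight) → pose (-3.2577, 4.1512, -0.1180)
step 4: θ'=-1.6180 (R=1.2500) → pose (-4.3592, 5.4515, -1.6180)
step 5: θ'=-1.1180 (R=7.0000) → pose (-3.6616, 2.0589, -1.1180)

(-3.6616, 2.0589, -1.1180)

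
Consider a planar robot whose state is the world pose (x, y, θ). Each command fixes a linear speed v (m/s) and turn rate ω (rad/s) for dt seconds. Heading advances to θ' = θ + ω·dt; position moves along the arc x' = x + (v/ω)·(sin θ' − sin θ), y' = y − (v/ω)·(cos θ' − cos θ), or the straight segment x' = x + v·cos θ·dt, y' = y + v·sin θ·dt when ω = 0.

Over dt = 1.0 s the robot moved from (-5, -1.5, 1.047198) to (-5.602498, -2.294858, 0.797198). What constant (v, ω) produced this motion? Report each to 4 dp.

Δθ = 0.797198 − 1.047198 = -0.250000
ω = Δθ/dt = -0.250000/1.0 = -0.2500
R = −Δy/(cos θ' − cos θ) = 4.0000
v = R·ω = 4.0000·-0.2500 = -1.0000

v = -1.0000, ω = -0.2500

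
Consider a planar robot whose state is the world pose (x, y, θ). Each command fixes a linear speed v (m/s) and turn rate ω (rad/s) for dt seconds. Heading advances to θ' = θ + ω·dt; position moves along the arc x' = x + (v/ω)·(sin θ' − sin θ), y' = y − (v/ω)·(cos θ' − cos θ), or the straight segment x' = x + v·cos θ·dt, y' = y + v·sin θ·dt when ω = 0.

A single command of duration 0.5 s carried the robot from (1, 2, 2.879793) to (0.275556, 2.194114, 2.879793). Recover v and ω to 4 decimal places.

v = 1.5000, ω = 0.0000

Δθ = 2.879793 − 2.879793 = 0.000000
ω = Δθ/dt = 0.000000/0.5 = 0.0000
ω = 0 → v = (Δx·cos θ + Δy·sin θ)/dt = 1.5000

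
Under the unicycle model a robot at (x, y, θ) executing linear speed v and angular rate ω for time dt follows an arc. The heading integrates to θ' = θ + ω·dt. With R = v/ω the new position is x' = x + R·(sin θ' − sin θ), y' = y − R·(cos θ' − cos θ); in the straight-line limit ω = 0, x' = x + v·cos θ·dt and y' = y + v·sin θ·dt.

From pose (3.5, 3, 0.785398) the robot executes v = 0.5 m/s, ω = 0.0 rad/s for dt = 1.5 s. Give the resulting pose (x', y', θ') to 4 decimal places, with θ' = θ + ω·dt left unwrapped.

θ' = 0.7854 + 0.0·1.5 = 0.7854
ω = 0 → straight: x' = 3.5 + 0.5·cos(0.7854)·1.5 = 4.0303
y' = 3 + 0.5·sin(0.7854)·1.5 = 3.5303

(4.0303, 3.5303, 0.7854)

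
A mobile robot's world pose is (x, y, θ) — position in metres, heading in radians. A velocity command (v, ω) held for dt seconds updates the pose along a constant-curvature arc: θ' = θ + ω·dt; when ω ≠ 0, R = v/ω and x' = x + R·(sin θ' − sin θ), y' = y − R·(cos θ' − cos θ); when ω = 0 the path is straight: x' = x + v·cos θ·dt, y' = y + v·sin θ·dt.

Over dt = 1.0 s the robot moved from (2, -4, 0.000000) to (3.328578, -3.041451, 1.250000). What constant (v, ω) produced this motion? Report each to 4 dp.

v = 1.7500, ω = 1.2500

Δθ = 1.250000 − 0.000000 = 1.250000
ω = Δθ/dt = 1.250000/1.0 = 1.2500
R = Δx/(sin θ' − sin θ) = 1.4000
v = R·ω = 1.4000·1.2500 = 1.7500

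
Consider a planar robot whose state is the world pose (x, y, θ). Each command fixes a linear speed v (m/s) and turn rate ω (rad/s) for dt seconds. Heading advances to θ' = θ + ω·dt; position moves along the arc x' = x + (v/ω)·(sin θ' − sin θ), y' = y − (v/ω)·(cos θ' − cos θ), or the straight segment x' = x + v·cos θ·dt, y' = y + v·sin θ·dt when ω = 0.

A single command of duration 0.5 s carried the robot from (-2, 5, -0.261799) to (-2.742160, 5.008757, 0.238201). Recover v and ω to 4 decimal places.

Δθ = 0.238201 − -0.261799 = 0.500000
ω = Δθ/dt = 0.500000/0.5 = 1.0000
R = Δx/(sin θ' − sin θ) = -1.5000
v = R·ω = -1.5000·1.0000 = -1.5000

v = -1.5000, ω = 1.0000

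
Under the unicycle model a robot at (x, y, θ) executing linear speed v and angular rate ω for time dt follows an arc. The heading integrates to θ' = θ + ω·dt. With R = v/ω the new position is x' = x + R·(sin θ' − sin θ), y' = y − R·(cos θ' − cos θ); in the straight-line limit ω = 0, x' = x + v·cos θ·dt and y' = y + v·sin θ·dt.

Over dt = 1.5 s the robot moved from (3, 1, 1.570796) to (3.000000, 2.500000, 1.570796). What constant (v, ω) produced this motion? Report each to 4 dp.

v = 1.0000, ω = 0.0000

Δθ = 1.570796 − 1.570796 = 0.000000
ω = Δθ/dt = 0.000000/1.5 = 0.0000
ω = 0 → v = (Δx·cos θ + Δy·sin θ)/dt = 1.0000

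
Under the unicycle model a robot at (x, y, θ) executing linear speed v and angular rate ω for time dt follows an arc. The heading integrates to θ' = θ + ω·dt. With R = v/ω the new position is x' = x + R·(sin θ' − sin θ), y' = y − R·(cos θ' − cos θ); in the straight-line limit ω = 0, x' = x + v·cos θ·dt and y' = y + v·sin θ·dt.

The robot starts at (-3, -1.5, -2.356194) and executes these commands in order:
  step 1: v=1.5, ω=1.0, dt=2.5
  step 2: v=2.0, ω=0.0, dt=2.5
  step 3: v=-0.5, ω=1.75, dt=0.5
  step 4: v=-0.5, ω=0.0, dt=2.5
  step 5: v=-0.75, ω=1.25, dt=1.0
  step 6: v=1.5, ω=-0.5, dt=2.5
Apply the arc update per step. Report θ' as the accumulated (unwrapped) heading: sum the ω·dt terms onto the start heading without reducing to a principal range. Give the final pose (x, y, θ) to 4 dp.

step 1: θ'=0.1438 (R=1.5000) → pose (-1.7244, -4.0452, 0.1438)
step 2: θ'=0.1438 (straight) → pose (3.2240, -3.3286, 0.1438)
step 3: θ'=1.0188 (R=-0.2857) → pose (3.0217, -3.4616, 1.0188)
step 4: θ'=1.0188 (straight) → pose (2.3662, -4.5259, 1.0188)
step 5: θ'=2.2688 (R=-0.6000) → pose (2.4174, -5.2262, 2.2688)
step 6: θ'=1.0188 (R=-3.0000) → pose (2.1613, -1.7249, 1.0188)

(2.1613, -1.7249, 1.0188)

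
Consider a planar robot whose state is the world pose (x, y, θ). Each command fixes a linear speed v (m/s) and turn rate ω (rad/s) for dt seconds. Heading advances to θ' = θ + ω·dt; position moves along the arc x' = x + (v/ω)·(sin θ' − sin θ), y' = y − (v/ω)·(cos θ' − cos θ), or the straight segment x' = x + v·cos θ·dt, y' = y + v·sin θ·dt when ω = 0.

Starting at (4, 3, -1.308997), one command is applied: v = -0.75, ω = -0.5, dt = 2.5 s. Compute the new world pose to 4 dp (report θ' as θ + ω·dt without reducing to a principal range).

θ' = -1.3090 + -0.5·2.5 = -2.5590
R = v/ω = -0.75/-0.5 = 1.5000
x' = 4 + 1.5000·(sin -2.5590 − sin -1.3090) = 4.6236
y' = 3 − 1.5000·(cos -2.5590 − cos -1.3090) = 4.6408

(4.6236, 4.6408, -2.5590)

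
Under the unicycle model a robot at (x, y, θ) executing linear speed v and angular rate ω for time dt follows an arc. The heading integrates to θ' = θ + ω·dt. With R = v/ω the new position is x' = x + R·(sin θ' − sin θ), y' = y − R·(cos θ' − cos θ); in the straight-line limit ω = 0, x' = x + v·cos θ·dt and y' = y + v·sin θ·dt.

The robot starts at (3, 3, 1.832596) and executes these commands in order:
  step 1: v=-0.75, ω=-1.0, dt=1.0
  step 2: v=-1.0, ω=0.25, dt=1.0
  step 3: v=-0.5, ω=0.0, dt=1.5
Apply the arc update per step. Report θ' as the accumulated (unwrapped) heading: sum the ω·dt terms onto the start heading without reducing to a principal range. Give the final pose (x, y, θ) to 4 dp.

(1.9045, 0.8231, 1.0826)

step 1: θ'=0.8326 (R=0.7500) → pose (2.8303, 2.3012, 0.8326)
step 2: θ'=1.0826 (R=-4.0000) → pose (2.2563, 1.4855, 1.0826)
step 3: θ'=1.0826 (straight) → pose (1.9045, 0.8231, 1.0826)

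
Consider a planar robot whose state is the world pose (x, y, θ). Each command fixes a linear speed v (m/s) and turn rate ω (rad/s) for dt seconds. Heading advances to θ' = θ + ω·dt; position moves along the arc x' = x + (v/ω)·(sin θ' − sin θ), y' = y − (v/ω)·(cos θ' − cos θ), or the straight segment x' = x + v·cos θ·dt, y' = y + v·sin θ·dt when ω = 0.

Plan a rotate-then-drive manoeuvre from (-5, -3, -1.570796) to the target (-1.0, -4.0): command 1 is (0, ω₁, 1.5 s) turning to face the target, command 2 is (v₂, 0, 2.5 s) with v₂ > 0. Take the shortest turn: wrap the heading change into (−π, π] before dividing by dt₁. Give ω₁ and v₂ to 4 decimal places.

ω₁ = 0.8839, v₂ = 1.6492

heading to target = atan2(-4−-3, -1−-5) = -0.2450
Δθ = wrap(-0.2450 − -1.5708) = 1.3258; ω₁ = Δθ/dt₁ = 0.8839
distance = √((-1−-5)² + (-4−-3)²) = 4.1231; v₂ = distance/dt₂ = 1.6492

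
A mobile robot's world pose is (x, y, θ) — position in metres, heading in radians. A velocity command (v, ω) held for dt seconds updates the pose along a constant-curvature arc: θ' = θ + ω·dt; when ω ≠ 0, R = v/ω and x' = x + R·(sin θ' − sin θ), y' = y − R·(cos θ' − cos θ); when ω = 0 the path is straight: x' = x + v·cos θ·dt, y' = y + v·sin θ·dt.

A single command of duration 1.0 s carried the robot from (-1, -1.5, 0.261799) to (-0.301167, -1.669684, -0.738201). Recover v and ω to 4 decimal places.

Δθ = -0.738201 − 0.261799 = -1.000000
ω = Δθ/dt = -1.000000/1.0 = -1.0000
R = Δx/(sin θ' − sin θ) = -0.7500
v = R·ω = -0.7500·-1.0000 = 0.7500

v = 0.7500, ω = -1.0000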